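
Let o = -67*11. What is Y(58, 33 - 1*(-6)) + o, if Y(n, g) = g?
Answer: -698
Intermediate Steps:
o = -737
Y(58, 33 - 1*(-6)) + o = (33 - 1*(-6)) - 737 = (33 + 6) - 737 = 39 - 737 = -698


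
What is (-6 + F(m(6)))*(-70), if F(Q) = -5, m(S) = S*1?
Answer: 770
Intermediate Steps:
m(S) = S
(-6 + F(m(6)))*(-70) = (-6 - 5)*(-70) = -11*(-70) = 770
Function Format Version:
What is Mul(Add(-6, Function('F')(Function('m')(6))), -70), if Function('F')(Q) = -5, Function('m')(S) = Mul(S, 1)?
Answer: 770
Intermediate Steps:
Function('m')(S) = S
Mul(Add(-6, Function('F')(Function('m')(6))), -70) = Mul(Add(-6, -5), -70) = Mul(-11, -70) = 770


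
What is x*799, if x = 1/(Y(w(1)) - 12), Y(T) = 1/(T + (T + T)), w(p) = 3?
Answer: -7191/107 ≈ -67.206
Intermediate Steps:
Y(T) = 1/(3*T) (Y(T) = 1/(T + 2*T) = 1/(3*T))
x = -9/107 (x = 1/((⅓)/3 - 12) = 1/((⅓)*(⅓) - 12) = 1/(⅑ - 12) = 1/(-107/9) = -9/107 ≈ -0.084112)
x*799 = -9/107*799 = -7191/107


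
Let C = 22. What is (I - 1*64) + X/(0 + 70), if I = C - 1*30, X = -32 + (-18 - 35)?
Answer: -1025/14 ≈ -73.214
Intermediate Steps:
X = -85 (X = -32 - 53 = -85)
I = -8 (I = 22 - 1*30 = 22 - 30 = -8)
(I - 1*64) + X/(0 + 70) = (-8 - 1*64) - 85/(0 + 70) = (-8 - 64) - 85/70 = -72 - 85*1/70 = -72 - 17/14 = -1025/14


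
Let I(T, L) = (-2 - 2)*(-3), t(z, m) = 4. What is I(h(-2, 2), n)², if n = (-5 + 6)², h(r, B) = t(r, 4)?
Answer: 144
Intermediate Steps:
h(r, B) = 4
n = 1 (n = 1² = 1)
I(T, L) = 12 (I(T, L) = -4*(-3) = 12)
I(h(-2, 2), n)² = 12² = 144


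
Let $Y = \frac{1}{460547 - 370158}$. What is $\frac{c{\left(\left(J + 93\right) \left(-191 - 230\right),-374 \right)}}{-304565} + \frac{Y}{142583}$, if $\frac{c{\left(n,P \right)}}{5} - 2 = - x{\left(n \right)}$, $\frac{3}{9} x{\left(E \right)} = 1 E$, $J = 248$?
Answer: $- \frac{5550640193678182}{785042771680531} \approx -7.0705$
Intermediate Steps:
$x{\left(E \right)} = 3 E$ ($x{\left(E \right)} = 3 \cdot 1 E = 3 E$)
$c{\left(n,P \right)} = 10 - 15 n$ ($c{\left(n,P \right)} = 10 + 5 \left(- 3 n\right) = 10 - 15 n$)
$Y = \frac{1}{90389} \approx 1.1063 \cdot 10^{-5}$
$\frac{c{\left(\left(J + 93\right) \left(-191 - 230\right),-374 \right)}}{-304565} + \frac{Y}{142583} = \frac{10 - 15 \left(248 + 93\right) \left(-191 - 230\right)}{-304565} + \frac{1}{90389 \cdot 142583} = \left(10 - 15 \cdot 341 \left(-421\right)\right) \left(- \frac{1}{304565}\right) + \frac{1}{90389} \cdot \frac{1}{142583} = \left(10 - -2153415\right) \left(- \frac{1}{304565}\right) + \frac{1}{12887934787} = \left(10 + 2153415\right) \left(- \frac{1}{304565}\right) + \frac{1}{12887934787} = 2153425 \left(- \frac{1}{304565}\right) + \frac{1}{12887934787} = - \frac{430685}{60913} + \frac{1}{12887934787} = - \frac{5550640193678182}{785042771680531}$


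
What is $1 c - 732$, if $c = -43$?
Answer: $-775$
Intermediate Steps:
$1 c - 732 = 1 \left(-43\right) - 732 = -43 - 732 = -775$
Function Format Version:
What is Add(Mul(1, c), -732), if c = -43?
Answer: -775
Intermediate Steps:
Add(Mul(1, c), -732) = Add(Mul(1, -43), -732) = Add(-43, -732) = -775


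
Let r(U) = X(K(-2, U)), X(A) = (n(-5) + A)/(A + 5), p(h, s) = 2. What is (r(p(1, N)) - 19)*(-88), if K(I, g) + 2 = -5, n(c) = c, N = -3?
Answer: 1144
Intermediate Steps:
K(I, g) = -7 (K(I, g) = -2 - 5 = -7)
X(A) = (-5 + A)/(5 + A) (X(A) = (-5 + A)/(A + 5) = (-5 + A)/(5 + A))
r(U) = 6 (r(U) = (-5 - 7)/(5 - 7) = -12/(-2) = -1/2*(-12) = 6)
(r(p(1, N)) - 19)*(-88) = (6 - 19)*(-88) = -13*(-88) = 1144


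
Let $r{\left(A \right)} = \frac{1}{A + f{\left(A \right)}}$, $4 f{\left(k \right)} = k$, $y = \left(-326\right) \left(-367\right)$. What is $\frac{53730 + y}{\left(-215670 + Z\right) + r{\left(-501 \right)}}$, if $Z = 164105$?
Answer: $- \frac{434296860}{129170329} \approx -3.3622$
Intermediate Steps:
$y = 119642$
$f{\left(k \right)} = \frac{k}{4}$
$r{\left(A \right)} = \frac{4}{5 A}$ ($r{\left(A \right)} = \frac{1}{A + \frac{A}{4}} = \frac{1}{\frac{5}{4} A} = \frac{4}{5 A}$)
$\frac{53730 + y}{\left(-215670 + Z\right) + r{\left(-501 \right)}} = \frac{53730 + 119642}{\left(-215670 + 164105\right) + \frac{4}{5 \left(-501\right)}} = \frac{173372}{-51565 + \frac{4}{5} \left(- \frac{1}{501}\right)} = \frac{173372}{-51565 - \frac{4}{2505}} = \frac{173372}{- \frac{129170329}{2505}} = 173372 \left(- \frac{2505}{129170329}\right) = - \frac{434296860}{129170329}$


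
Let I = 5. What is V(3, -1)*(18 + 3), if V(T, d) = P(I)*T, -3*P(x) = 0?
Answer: 0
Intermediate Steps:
P(x) = 0 (P(x) = -⅓*0 = 0)
V(T, d) = 0 (V(T, d) = 0*T = 0)
V(3, -1)*(18 + 3) = 0*(18 + 3) = 0*21 = 0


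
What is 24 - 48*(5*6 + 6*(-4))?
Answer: -264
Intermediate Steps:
24 - 48*(5*6 + 6*(-4)) = 24 - 48*(30 - 24) = 24 - 48*6 = 24 - 288 = -264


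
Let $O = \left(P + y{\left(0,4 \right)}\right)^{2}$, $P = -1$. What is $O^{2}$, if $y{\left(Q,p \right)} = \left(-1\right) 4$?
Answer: $625$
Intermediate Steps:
$y{\left(Q,p \right)} = -4$
$O = 25$ ($O = \left(-1 - 4\right)^{2} = \left(-5\right)^{2} = 25$)
$O^{2} = 25^{2} = 625$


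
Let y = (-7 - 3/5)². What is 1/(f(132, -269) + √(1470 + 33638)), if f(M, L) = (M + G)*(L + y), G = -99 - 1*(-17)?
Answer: -5281/55760368 - √8777/55760368 ≈ -9.6389e-5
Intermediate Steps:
y = 1444/25 (y = (-7 - 3*⅕)² = (-7 - ⅗)² = (-38/5)² = 1444/25 ≈ 57.760)
G = -82 (G = -99 + 17 = -82)
f(M, L) = (-82 + M)*(1444/25 + L) (f(M, L) = (M - 82)*(L + 1444/25) = (-82 + M)*(1444/25 + L))
1/(f(132, -269) + √(1470 + 33638)) = 1/((-118408/25 - 82*(-269) + (1444/25)*132 - 269*132) + √(1470 + 33638)) = 1/((-118408/25 + 22058 + 190608/25 - 35508) + √35108) = 1/(-10562 + 2*√8777)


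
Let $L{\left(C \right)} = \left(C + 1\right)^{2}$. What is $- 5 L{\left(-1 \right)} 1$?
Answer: $0$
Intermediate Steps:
$L{\left(C \right)} = \left(1 + C\right)^{2}$
$- 5 L{\left(-1 \right)} 1 = - 5 \left(1 - 1\right)^{2} \cdot 1 = - 5 \cdot 0^{2} \cdot 1 = \left(-5\right) 0 \cdot 1 = 0 \cdot 1 = 0$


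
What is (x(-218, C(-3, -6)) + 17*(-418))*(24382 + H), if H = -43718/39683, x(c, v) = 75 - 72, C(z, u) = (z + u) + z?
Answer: -6872203556364/39683 ≈ -1.7318e+8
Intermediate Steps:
C(z, u) = u + 2*z (C(z, u) = (u + z) + z = u + 2*z)
x(c, v) = 3
H = -43718/39683 (H = -43718*1/39683 = -43718/39683 ≈ -1.1017)
(x(-218, C(-3, -6)) + 17*(-418))*(24382 + H) = (3 + 17*(-418))*(24382 - 43718/39683) = (3 - 7106)*(967507188/39683) = -7103*967507188/39683 = -6872203556364/39683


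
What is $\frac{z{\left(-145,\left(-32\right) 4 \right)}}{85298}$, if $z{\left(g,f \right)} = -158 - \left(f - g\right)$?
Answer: $- \frac{175}{85298} \approx -0.0020516$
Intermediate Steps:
$z{\left(g,f \right)} = -158 + g - f$ ($z{\left(g,f \right)} = -158 - \left(f - g\right) = -158 + g - f$)
$\frac{z{\left(-145,\left(-32\right) 4 \right)}}{85298} = \frac{-158 - 145 - \left(-32\right) 4}{85298} = \left(-158 - 145 - -128\right) \frac{1}{85298} = \left(-158 - 145 + 128\right) \frac{1}{85298} = \left(-175\right) \frac{1}{85298} = - \frac{175}{85298}$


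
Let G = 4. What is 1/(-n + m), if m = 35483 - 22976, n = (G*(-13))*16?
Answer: 1/13339 ≈ 7.4968e-5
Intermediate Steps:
n = -832 (n = (4*(-13))*16 = -52*16 = -832)
m = 12507
1/(-n + m) = 1/(-1*(-832) + 12507) = 1/(832 + 12507) = 1/13339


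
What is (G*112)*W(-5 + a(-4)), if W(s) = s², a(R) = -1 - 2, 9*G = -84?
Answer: -200704/3 ≈ -66901.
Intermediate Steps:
G = -28/3 (G = (⅑)*(-84) = -28/3 ≈ -9.3333)
a(R) = -3
(G*112)*W(-5 + a(-4)) = (-28/3*112)*(-5 - 3)² = -3136/3*(-8)² = -3136/3*64 = -200704/3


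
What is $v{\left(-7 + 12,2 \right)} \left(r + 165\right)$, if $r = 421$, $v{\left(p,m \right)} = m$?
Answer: $1172$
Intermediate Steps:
$v{\left(-7 + 12,2 \right)} \left(r + 165\right) = 2 \left(421 + 165\right) = 2 \cdot 586 = 1172$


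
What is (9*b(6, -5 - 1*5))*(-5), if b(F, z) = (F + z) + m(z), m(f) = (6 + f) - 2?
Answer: 450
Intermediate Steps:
m(f) = 4 + f
b(F, z) = 4 + F + 2*z (b(F, z) = (F + z) + (4 + z) = 4 + F + 2*z)
(9*b(6, -5 - 1*5))*(-5) = (9*(4 + 6 + 2*(-5 - 1*5)))*(-5) = (9*(4 + 6 + 2*(-5 - 5)))*(-5) = (9*(4 + 6 + 2*(-10)))*(-5) = (9*(4 + 6 - 20))*(-5) = (9*(-10))*(-5) = -90*(-5) = 450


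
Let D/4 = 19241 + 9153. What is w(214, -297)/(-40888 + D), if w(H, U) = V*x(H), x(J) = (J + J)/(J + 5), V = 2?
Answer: 107/1989834 ≈ 5.3773e-5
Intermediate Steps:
D = 113576 (D = 4*(19241 + 9153) = 4*28394 = 113576)
x(J) = 2*J/(5 + J) (x(J) = (2*J)/(5 + J) = 2*J/(5 + J))
w(H, U) = 4*H/(5 + H) (w(H, U) = 2*(2*H/(5 + H)) = 4*H/(5 + H))
w(214, -297)/(-40888 + D) = (4*214/(5 + 214))/(-40888 + 113576) = (4*214/219)/72688 = (4*214*(1/219))*(1/72688) = (856/219)*(1/72688) = 107/1989834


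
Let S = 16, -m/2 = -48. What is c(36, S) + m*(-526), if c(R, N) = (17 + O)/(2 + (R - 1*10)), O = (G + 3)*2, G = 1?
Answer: -1413863/28 ≈ -50495.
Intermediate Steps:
m = 96 (m = -2*(-48) = 96)
O = 8 (O = (1 + 3)*2 = 4*2 = 8)
c(R, N) = 25/(-8 + R) (c(R, N) = (17 + 8)/(2 + (R - 1*10)) = 25/(2 + (R - 10)) = 25/(2 + (-10 + R)) = 25/(-8 + R))
c(36, S) + m*(-526) = 25/(-8 + 36) + 96*(-526) = 25/28 - 50496 = -1413863/28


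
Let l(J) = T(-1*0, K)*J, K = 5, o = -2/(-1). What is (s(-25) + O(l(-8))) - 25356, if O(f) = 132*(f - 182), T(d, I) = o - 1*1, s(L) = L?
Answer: -50461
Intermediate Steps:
o = 2 (o = -2*(-1) = 2)
T(d, I) = 1 (T(d, I) = 2 - 1*1 = 2 - 1 = 1)
l(J) = J (l(J) = 1*J = J)
O(f) = -24024 + 132*f (O(f) = 132*(-182 + f) = -24024 + 132*f)
(s(-25) + O(l(-8))) - 25356 = (-25 + (-24024 + 132*(-8))) - 25356 = (-25 + (-24024 - 1056)) - 25356 = (-25 - 25080) - 25356 = -25105 - 25356 = -50461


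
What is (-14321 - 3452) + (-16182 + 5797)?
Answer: -28158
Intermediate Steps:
(-14321 - 3452) + (-16182 + 5797) = -17773 - 10385 = -28158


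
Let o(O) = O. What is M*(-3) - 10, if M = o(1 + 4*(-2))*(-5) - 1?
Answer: -112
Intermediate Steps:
M = 34 (M = (1 + 4*(-2))*(-5) - 1 = (1 - 8)*(-5) - 1 = -7*(-5) - 1 = 35 - 1 = 34)
M*(-3) - 10 = 34*(-3) - 10 = -102 - 10 = -112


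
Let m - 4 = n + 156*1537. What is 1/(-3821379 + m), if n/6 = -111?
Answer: -1/3582269 ≈ -2.7915e-7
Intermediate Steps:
n = -666 (n = 6*(-111) = -666)
m = 239110 (m = 4 + (-666 + 156*1537) = 4 + (-666 + 239772) = 4 + 239106 = 239110)
1/(-3821379 + m) = 1/(-3821379 + 239110) = 1/(-3582269) = -1/3582269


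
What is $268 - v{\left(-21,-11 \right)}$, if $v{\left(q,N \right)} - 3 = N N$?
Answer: $144$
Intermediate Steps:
$v{\left(q,N \right)} = 3 + N^{2}$ ($v{\left(q,N \right)} = 3 + N N = 3 + N^{2}$)
$268 - v{\left(-21,-11 \right)} = 268 - \left(3 + \left(-11\right)^{2}\right) = 268 - \left(3 + 121\right) = 268 - 124 = 144$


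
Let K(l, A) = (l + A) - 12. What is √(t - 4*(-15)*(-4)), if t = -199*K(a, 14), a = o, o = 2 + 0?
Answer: 2*I*√259 ≈ 32.187*I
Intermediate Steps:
o = 2
a = 2
K(l, A) = -12 + A + l (K(l, A) = (A + l) - 12 = -12 + A + l)
t = -796 (t = -199*(-12 + 14 + 2) = -199*4 = -796)
√(t - 4*(-15)*(-4)) = √(-796 - 4*(-15)*(-4)) = √(-796 + 60*(-4)) = √(-796 - 240) = √(-1036) = 2*I*√259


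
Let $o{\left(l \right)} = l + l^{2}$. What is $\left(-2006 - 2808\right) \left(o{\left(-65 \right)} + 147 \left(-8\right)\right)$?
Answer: $-14364976$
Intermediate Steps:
$\left(-2006 - 2808\right) \left(o{\left(-65 \right)} + 147 \left(-8\right)\right) = \left(-2006 - 2808\right) \left(- 65 \left(1 - 65\right) + 147 \left(-8\right)\right) = - 4814 \left(\left(-65\right) \left(-64\right) - 1176\right) = - 4814 \left(4160 - 1176\right) = \left(-4814\right) 2984 = -14364976$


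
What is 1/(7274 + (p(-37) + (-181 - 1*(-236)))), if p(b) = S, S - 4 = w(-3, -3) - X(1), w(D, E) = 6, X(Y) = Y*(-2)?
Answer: 1/7341 ≈ 0.00013622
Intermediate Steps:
X(Y) = -2*Y
S = 12 (S = 4 + (6 - (-2)) = 4 + (6 - 1*(-2)) = 4 + (6 + 2) = 4 + 8 = 12)
p(b) = 12
1/(7274 + (p(-37) + (-181 - 1*(-236)))) = 1/(7274 + (12 + (-181 - 1*(-236)))) = 1/(7274 + (12 + (-181 + 236))) = 1/(7274 + (12 + 55)) = 1/(7274 + 67) = 1/7341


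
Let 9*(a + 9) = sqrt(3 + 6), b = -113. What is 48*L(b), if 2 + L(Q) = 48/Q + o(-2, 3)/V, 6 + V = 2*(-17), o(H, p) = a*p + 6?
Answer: -10440/113 ≈ -92.389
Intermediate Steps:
a = -26/3 (a = -9 + sqrt(3 + 6)/9 = -9 + sqrt(9)/9 = -9 + (1/9)*3 = -9 + 1/3 = -26/3 ≈ -8.6667)
o(H, p) = 6 - 26*p/3 (o(H, p) = -26*p/3 + 6 = 6 - 26*p/3)
V = -40 (V = -6 + 2*(-17) = -6 - 34 = -40)
L(Q) = -3/2 + 48/Q (L(Q) = -2 + (48/Q + (6 - 26/3*3)/(-40)) = -2 + (48/Q + (6 - 26)*(-1/40)) = -2 + (48/Q - 20*(-1/40)) = -2 + (48/Q + 1/2) = -2 + (1/2 + 48/Q) = -3/2 + 48/Q)
48*L(b) = 48*(-3/2 + 48/(-113)) = 48*(-3/2 + 48*(-1/113)) = 48*(-3/2 - 48/113) = 48*(-435/226) = -10440/113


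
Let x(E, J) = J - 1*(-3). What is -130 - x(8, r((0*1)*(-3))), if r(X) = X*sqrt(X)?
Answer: -133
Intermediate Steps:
r(X) = X**(3/2)
x(E, J) = 3 + J (x(E, J) = J + 3 = 3 + J)
-130 - x(8, r((0*1)*(-3))) = -130 - (3 + ((0*1)*(-3))**(3/2)) = -130 - (3 + (0*(-3))**(3/2)) = -130 - (3 + 0**(3/2)) = -130 - (3 + 0) = -130 - 1*3 = -130 - 3 = -133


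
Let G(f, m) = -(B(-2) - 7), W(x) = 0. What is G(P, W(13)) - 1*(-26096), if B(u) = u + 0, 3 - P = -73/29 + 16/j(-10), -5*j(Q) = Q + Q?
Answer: 26105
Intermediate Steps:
j(Q) = -2*Q/5 (j(Q) = -(Q + Q)/5 = -2*Q/5)
P = 44/29 (P = 3 - (-73/29 + 16/((-⅖*(-10)))) = 3 - (-73*1/29 + 16/4) = 3 - (-73/29 + 16*(¼)) = 3 - (-73/29 + 4) = 3 - 1*43/29 = 3 - 43/29 = 44/29 ≈ 1.5172)
B(u) = u
G(f, m) = 9 (G(f, m) = -(-2 - 7) = -1*(-9) = 9)
G(P, W(13)) - 1*(-26096) = 9 - 1*(-26096) = 9 + 26096 = 26105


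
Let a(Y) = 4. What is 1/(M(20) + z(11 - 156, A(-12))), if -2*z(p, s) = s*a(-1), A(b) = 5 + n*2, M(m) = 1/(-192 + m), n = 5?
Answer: -172/5161 ≈ -0.033327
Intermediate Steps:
A(b) = 15 (A(b) = 5 + 5*2 = 5 + 10 = 15)
z(p, s) = -2*s (z(p, s) = -s*4/2 = -2*s)
1/(M(20) + z(11 - 156, A(-12))) = 1/(1/(-192 + 20) - 2*15) = 1/(1/(-172) - 30) = 1/(-1/172 - 30) = 1/(-5161/172) = -172/5161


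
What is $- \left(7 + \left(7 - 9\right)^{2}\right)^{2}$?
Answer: $-121$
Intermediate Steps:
$- \left(7 + \left(7 - 9\right)^{2}\right)^{2} = - \left(7 + \left(-2\right)^{2}\right)^{2} = - \left(7 + 4\right)^{2} = - 11^{2} = \left(-1\right) 121 = -121$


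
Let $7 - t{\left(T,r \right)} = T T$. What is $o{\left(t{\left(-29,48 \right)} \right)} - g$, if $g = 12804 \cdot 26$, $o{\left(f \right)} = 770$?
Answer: $-332134$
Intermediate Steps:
$t{\left(T,r \right)} = 7 - T^{2}$ ($t{\left(T,r \right)} = 7 - T T = 7 - T^{2}$)
$g = 332904$
$o{\left(t{\left(-29,48 \right)} \right)} - g = 770 - 332904 = -332134$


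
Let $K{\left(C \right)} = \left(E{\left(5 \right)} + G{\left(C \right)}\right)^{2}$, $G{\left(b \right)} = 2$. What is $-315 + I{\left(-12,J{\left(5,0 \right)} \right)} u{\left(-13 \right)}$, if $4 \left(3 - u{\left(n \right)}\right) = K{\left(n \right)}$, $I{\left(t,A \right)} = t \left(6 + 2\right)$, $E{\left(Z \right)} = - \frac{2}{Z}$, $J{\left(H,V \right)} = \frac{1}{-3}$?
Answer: $- \frac{13539}{25} \approx -541.56$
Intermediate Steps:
$J{\left(H,V \right)} = - \frac{1}{3}$
$K{\left(C \right)} = \frac{64}{25}$ ($K{\left(C \right)} = \left(- \frac{2}{5} + 2\right)^{2} = \left(\frac{8}{5}\right)^{2} = \frac{64}{25}$)
$I{\left(t,A \right)} = 8 t$ ($I{\left(t,A \right)} = t 8 = 8 t$)
$u{\left(n \right)} = \frac{59}{25}$ ($u{\left(n \right)} = 3 - \frac{16}{25} = \frac{59}{25}$)
$-315 + I{\left(-12,J{\left(5,0 \right)} \right)} u{\left(-13 \right)} = -315 + 8 \left(-12\right) \frac{59}{25} = -315 - \frac{5664}{25} = - \frac{13539}{25}$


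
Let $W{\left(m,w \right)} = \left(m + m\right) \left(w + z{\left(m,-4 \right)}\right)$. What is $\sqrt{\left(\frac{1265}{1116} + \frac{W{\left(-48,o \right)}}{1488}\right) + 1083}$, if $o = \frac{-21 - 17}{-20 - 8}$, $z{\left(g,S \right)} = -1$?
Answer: $\frac{\sqrt{1837788407}}{1302} \approx 32.926$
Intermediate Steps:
$o = \frac{19}{14}$ ($o = - \frac{38}{-28} = \left(-38\right) \left(- \frac{1}{28}\right) = \frac{19}{14} \approx 1.3571$)
$W{\left(m,w \right)} = 2 m \left(-1 + w\right)$ ($W{\left(m,w \right)} = \left(m + m\right) \left(w - 1\right) = 2 m \left(-1 + w\right)$)
$\sqrt{\left(\frac{1265}{1116} + \frac{W{\left(-48,o \right)}}{1488}\right) + 1083} = \sqrt{\left(\frac{1265}{1116} + \frac{2 \left(-48\right) \left(-1 + \frac{19}{14}\right)}{1488}\right) + 1083} = \sqrt{\left(1265 \cdot \frac{1}{1116} + 2 \left(-48\right) \frac{5}{14} \cdot \frac{1}{1488}\right) + 1083} = \sqrt{\left(\frac{1265}{1116} - \frac{5}{217}\right) + 1083} = \sqrt{\frac{8675}{7812} + 1083} = \sqrt{\frac{8469071}{7812}} = \frac{\sqrt{1837788407}}{1302}$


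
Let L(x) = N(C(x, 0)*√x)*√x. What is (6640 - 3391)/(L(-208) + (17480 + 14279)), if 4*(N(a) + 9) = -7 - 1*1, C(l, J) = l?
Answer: 7937307/77589173 + 142956*I*√13/1008659249 ≈ 0.1023 + 0.00051101*I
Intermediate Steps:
N(a) = -11 (N(a) = -9 + (-7 - 1*1)/4 = -9 + (-7 - 1)/4 = -9 + (¼)*(-8) = -9 - 2 = -11)
L(x) = -11*√x
(6640 - 3391)/(L(-208) + (17480 + 14279)) = (6640 - 3391)/(-44*I*√13 + (17480 + 14279)) = 3249/(-44*I*√13 + 31759) = 3249/(31759 - 44*I*√13)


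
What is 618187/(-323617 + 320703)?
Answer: -618187/2914 ≈ -212.14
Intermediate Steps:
618187/(-323617 + 320703) = 618187/(-2914) = 618187*(-1/2914) = -618187/2914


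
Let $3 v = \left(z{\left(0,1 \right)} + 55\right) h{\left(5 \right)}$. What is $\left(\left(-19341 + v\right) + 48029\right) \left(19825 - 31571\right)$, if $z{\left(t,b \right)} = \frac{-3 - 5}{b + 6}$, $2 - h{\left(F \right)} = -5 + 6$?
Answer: $- \frac{1011540350}{3} \approx -3.3718 \cdot 10^{8}$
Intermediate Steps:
$h{\left(F \right)} = 1$ ($h{\left(F \right)} = 2 - \left(-5 + 6\right) = 2 - 1 = 1$)
$z{\left(t,b \right)} = - \frac{8}{6 + b}$
$v = \frac{377}{21}$ ($v = \frac{\left(- \frac{8}{6 + 1} + 55\right) 1}{3} = \frac{\left(- \frac{8}{7} + 55\right) 1}{3} = \frac{\frac{377}{7} \cdot 1}{3} = \frac{1}{3} \cdot \frac{377}{7} = \frac{377}{21} \approx 17.952$)
$\left(\left(-19341 + v\right) + 48029\right) \left(19825 - 31571\right) = \left(\left(-19341 + \frac{377}{21}\right) + 48029\right) \left(19825 - 31571\right) = \left(- \frac{405784}{21} + 48029\right) \left(-11746\right) = \frac{602825}{21} \left(-11746\right) = - \frac{1011540350}{3}$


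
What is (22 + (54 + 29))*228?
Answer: 23940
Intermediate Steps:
(22 + (54 + 29))*228 = (22 + 83)*228 = 105*228 = 23940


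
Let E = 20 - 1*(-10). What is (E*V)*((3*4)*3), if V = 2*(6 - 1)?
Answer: 10800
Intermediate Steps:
E = 30 (E = 20 + 10 = 30)
V = 10 (V = 2*5 = 10)
(E*V)*((3*4)*3) = (30*10)*((3*4)*3) = 300*(12*3) = 300*36 = 10800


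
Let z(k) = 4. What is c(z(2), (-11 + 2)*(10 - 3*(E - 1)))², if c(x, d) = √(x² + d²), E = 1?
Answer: 8116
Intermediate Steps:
c(x, d) = √(d² + x²)
c(z(2), (-11 + 2)*(10 - 3*(E - 1)))² = (√(((-11 + 2)*(10 - 3*(1 - 1)))² + 4²))² = (√((-9*(10 - 3*0))² + 16))² = (√((-9*(10 + 0))² + 16))² = (√((-9*10)² + 16))² = (√((-90)² + 16))² = (√(8100 + 16))² = (√8116)² = (2*√2029)² = 8116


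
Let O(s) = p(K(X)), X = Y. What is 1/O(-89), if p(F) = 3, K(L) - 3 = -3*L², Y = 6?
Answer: ⅓ ≈ 0.33333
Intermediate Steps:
X = 6
K(L) = 3 - 3*L²
O(s) = 3
1/O(-89) = 1/3 = ⅓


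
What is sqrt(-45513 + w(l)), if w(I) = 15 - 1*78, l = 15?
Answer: 6*I*sqrt(1266) ≈ 213.49*I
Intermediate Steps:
w(I) = -63 (w(I) = 15 - 78 = -63)
sqrt(-45513 + w(l)) = sqrt(-45513 - 63) = sqrt(-45576) = 6*I*sqrt(1266)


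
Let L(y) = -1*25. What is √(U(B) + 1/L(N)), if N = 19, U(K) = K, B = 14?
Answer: √349/5 ≈ 3.7363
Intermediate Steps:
L(y) = -25
√(U(B) + 1/L(N)) = √(14 + 1/(-25)) = √(14 - 1/25) = √(349/25) = √349/5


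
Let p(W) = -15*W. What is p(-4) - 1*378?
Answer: -318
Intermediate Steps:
p(-4) - 1*378 = -15*(-4) - 1*378 = 60 - 378 = -318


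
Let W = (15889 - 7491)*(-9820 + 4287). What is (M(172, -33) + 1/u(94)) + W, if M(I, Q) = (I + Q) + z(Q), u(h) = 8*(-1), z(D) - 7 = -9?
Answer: -371727977/8 ≈ -4.6466e+7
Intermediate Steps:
z(D) = -2 (z(D) = 7 - 9 = -2)
u(h) = -8
W = -46466134 (W = 8398*(-5533) = -46466134)
M(I, Q) = -2 + I + Q (M(I, Q) = (I + Q) - 2 = -2 + I + Q)
(M(172, -33) + 1/u(94)) + W = ((-2 + 172 - 33) + 1/(-8)) - 46466134 = (137 - ⅛) - 46466134 = 1095/8 - 46466134 = -371727977/8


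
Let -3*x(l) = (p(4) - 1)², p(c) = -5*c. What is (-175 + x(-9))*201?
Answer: -64722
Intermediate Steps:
x(l) = -147 (x(l) = -(-5*4 - 1)²/3 = -(-20 - 1)²/3 = -⅓*(-21)² = -⅓*441 = -147)
(-175 + x(-9))*201 = (-175 - 147)*201 = -322*201 = -64722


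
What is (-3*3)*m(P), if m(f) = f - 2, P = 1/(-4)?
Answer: 81/4 ≈ 20.250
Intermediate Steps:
P = -¼ ≈ -0.25000
m(f) = -2 + f
(-3*3)*m(P) = (-3*3)*(-2 - ¼) = -9*(-9/4) = 81/4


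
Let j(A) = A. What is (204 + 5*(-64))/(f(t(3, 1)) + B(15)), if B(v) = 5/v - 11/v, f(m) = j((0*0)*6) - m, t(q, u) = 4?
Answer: 290/11 ≈ 26.364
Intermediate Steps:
f(m) = -m (f(m) = (0*0)*6 - m = 0*6 - m = 0 - m = -m)
B(v) = -6/v
(204 + 5*(-64))/(f(t(3, 1)) + B(15)) = (204 + 5*(-64))/(-1*4 - 6/15) = (204 - 320)/(-4 - 6*1/15) = -116/(-4 - ⅖) = -116/(-22/5) = -116*(-5/22) = 290/11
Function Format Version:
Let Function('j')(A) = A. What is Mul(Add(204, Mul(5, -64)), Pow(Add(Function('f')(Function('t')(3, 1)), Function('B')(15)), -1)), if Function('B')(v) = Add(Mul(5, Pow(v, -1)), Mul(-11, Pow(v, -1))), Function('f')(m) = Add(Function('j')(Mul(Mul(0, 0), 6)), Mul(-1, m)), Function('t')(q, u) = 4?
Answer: Rational(290, 11) ≈ 26.364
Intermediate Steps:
Function('f')(m) = Mul(-1, m) (Function('f')(m) = Add(Mul(Mul(0, 0), 6), Mul(-1, m)) = Add(Mul(0, 6), Mul(-1, m)) = Add(0, Mul(-1, m)) = Mul(-1, m))
Function('B')(v) = Mul(-6, Pow(v, -1))
Mul(Add(204, Mul(5, -64)), Pow(Add(Function('f')(Function('t')(3, 1)), Function('B')(15)), -1)) = Mul(Add(204, Mul(5, -64)), Pow(Add(Mul(-1, 4), Mul(-6, Pow(15, -1))), -1)) = Mul(Add(204, -320), Pow(Add(-4, Mul(-6, Rational(1, 15))), -1)) = Mul(-116, Pow(Add(-4, Rational(-2, 5)), -1)) = Mul(-116, Pow(Rational(-22, 5), -1)) = Mul(-116, Rational(-5, 22)) = Rational(290, 11)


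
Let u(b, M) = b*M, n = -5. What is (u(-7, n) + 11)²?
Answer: 2116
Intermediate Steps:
u(b, M) = M*b
(u(-7, n) + 11)² = (-5*(-7) + 11)² = (35 + 11)² = 46² = 2116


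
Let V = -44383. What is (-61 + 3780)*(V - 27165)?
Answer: -266087012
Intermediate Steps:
(-61 + 3780)*(V - 27165) = (-61 + 3780)*(-44383 - 27165) = 3719*(-71548) = -266087012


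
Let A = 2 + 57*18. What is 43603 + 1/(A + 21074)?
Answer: 963713507/22102 ≈ 43603.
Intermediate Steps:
A = 1028 (A = 2 + 1026 = 1028)
43603 + 1/(A + 21074) = 43603 + 1/(1028 + 21074) = 43603 + 1/22102 = 963713507/22102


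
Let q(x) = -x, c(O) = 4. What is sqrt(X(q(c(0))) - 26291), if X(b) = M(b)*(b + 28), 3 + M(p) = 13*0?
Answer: I*sqrt(26363) ≈ 162.37*I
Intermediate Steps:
M(p) = -3 (M(p) = -3 + 13*0 = -3 + 0 = -3)
X(b) = -84 - 3*b (X(b) = -3*(b + 28) = -3*(28 + b) = -84 - 3*b)
sqrt(X(q(c(0))) - 26291) = sqrt((-84 - (-3)*4) - 26291) = sqrt((-84 - 3*(-4)) - 26291) = sqrt((-84 + 12) - 26291) = sqrt(-72 - 26291) = sqrt(-26363) = I*sqrt(26363)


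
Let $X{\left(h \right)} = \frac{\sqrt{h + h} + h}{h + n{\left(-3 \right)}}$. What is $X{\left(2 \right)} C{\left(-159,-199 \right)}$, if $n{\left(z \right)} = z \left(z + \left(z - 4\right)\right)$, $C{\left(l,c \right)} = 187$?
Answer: $\frac{187}{8} \approx 23.375$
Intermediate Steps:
$n{\left(z \right)} = z \left(-4 + 2 z\right)$ ($n{\left(z \right)} = z \left(z + \left(-4 + z\right)\right) = z \left(-4 + 2 z\right)$)
$X{\left(h \right)} = \frac{h + \sqrt{2} \sqrt{h}}{30 + h}$ ($X{\left(h \right)} = \frac{\sqrt{h + h} + h}{h + 2 \left(-3\right) \left(-2 - 3\right)} = \frac{\sqrt{2 h} + h}{h + 2 \left(-3\right) \left(-5\right)} = \frac{\sqrt{2} \sqrt{h} + h}{h + 30} = \frac{h + \sqrt{2} \sqrt{h}}{30 + h}$)
$X{\left(2 \right)} C{\left(-159,-199 \right)} = \frac{2 + \sqrt{2} \sqrt{2}}{30 + 2} \cdot 187 = \frac{2 + 2}{32} \cdot 187 = \frac{1}{32} \cdot 4 \cdot 187 = \frac{1}{8} \cdot 187 = \frac{187}{8}$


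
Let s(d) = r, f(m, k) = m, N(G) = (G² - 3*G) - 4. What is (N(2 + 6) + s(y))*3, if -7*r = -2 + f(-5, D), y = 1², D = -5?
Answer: 111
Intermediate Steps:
N(G) = -4 + G² - 3*G
y = 1
r = 1 (r = -(-2 - 5)/7 = -⅐*(-7) = 1)
s(d) = 1
(N(2 + 6) + s(y))*3 = ((-4 + (2 + 6)² - 3*(2 + 6)) + 1)*3 = ((-4 + 8² - 3*8) + 1)*3 = ((-4 + 64 - 24) + 1)*3 = (36 + 1)*3 = 37*3 = 111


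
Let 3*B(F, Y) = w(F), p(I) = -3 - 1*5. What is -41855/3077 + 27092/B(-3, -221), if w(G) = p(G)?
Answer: -62605273/6154 ≈ -10173.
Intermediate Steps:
p(I) = -8 (p(I) = -3 - 5 = -8)
w(G) = -8
B(F, Y) = -8/3 (B(F, Y) = (⅓)*(-8) = -8/3)
-41855/3077 + 27092/B(-3, -221) = -41855/3077 + 27092/(-8/3) = -41855*1/3077 + 27092*(-3/8) = -41855/3077 - 20319/2 = -62605273/6154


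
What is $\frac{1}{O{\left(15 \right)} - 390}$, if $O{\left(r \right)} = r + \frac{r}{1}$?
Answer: $- \frac{1}{360} \approx -0.0027778$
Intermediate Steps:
$O{\left(r \right)} = 2 r$ ($O{\left(r \right)} = r + r 1 = r + r = 2 r$)
$\frac{1}{O{\left(15 \right)} - 390} = \frac{1}{2 \cdot 15 - 390} = \frac{1}{30 - 390} = \frac{1}{-360} = - \frac{1}{360}$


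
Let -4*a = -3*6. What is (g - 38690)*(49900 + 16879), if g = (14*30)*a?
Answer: -2457467200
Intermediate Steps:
a = 9/2 (a = -(-3)*6/4 = -¼*(-18) = 9/2 ≈ 4.5000)
g = 1890 (g = (14*30)*(9/2) = 420*(9/2) = 1890)
(g - 38690)*(49900 + 16879) = (1890 - 38690)*(49900 + 16879) = -36800*66779 = -2457467200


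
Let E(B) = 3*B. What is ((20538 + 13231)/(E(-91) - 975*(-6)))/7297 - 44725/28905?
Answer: -40424984124/26139992021 ≈ -1.5465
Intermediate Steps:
((20538 + 13231)/(E(-91) - 975*(-6)))/7297 - 44725/28905 = ((20538 + 13231)/(3*(-91) - 975*(-6)))/7297 - 44725/28905 = (33769/(-273 + 5850))*(1/7297) - 44725*1/28905 = (33769/5577)*(1/7297) - 8945/5781 = 33769/40695369 - 8945/5781 = -40424984124/26139992021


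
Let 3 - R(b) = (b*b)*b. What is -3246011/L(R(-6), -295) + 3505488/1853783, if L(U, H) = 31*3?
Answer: -6017073999229/172401819 ≈ -34901.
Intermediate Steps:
R(b) = 3 - b**3 (R(b) = 3 - b*b*b = 3 - b**2*b = 3 - b**3)
L(U, H) = 93
-3246011/L(R(-6), -295) + 3505488/1853783 = -3246011/93 + 3505488/1853783 = -6017073999229/172401819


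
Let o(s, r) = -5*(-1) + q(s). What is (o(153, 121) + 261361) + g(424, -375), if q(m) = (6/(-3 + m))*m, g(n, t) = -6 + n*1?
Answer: 6544753/25 ≈ 2.6179e+5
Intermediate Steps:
g(n, t) = -6 + n
q(m) = 6*m/(-3 + m)
o(s, r) = 5 + 6*s/(-3 + s) (o(s, r) = -5*(-1) + 6*s/(-3 + s) = 5 + 6*s/(-3 + s))
(o(153, 121) + 261361) + g(424, -375) = ((-15 + 11*153)/(-3 + 153) + 261361) + (-6 + 424) = ((-15 + 1683)/150 + 261361) + 418 = ((1/150)*1668 + 261361) + 418 = (278/25 + 261361) + 418 = 6534303/25 + 418 = 6544753/25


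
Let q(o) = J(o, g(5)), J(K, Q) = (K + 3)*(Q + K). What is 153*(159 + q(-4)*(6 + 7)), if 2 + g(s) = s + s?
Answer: 16371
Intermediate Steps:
g(s) = -2 + 2*s (g(s) = -2 + (s + s) = -2 + 2*s)
J(K, Q) = (3 + K)*(K + Q)
q(o) = 24 + o**2 + 11*o (q(o) = o**2 + 3*o + 3*(-2 + 2*5) + o*(-2 + 2*5) = o**2 + 3*o + 3*(-2 + 10) + o*(-2 + 10) = o**2 + 3*o + 3*8 + o*8 = o**2 + 3*o + 24 + 8*o = 24 + o**2 + 11*o)
153*(159 + q(-4)*(6 + 7)) = 153*(159 + (24 + (-4)**2 + 11*(-4))*(6 + 7)) = 153*(159 + (24 + 16 - 44)*13) = 153*(159 - 4*13) = 153*(159 - 52) = 153*107 = 16371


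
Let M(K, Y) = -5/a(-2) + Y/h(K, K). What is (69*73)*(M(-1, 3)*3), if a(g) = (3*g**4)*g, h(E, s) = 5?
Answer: 1576581/160 ≈ 9853.6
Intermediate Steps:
a(g) = 3*g**5
M(K, Y) = 5/96 + Y/5 (M(K, Y) = -5/(3*(-2)**5) + Y/5 = -5/(3*(-32)) + Y*(1/5) = -5/(-96) + Y/5 = -5*(-1/96) + Y/5 = 5/96 + Y/5)
(69*73)*(M(-1, 3)*3) = (69*73)*((5/96 + (1/5)*3)*3) = 5037*((5/96 + 3/5)*3) = 5037*((313/480)*3) = 5037*(313/160) = 1576581/160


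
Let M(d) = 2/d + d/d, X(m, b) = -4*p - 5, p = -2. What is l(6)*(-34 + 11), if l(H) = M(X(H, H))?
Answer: -115/3 ≈ -38.333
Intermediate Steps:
X(m, b) = 3 (X(m, b) = -4*(-2) - 5 = 8 - 5 = 3)
M(d) = 1 + 2/d (M(d) = 2/d + 1 = 1 + 2/d)
l(H) = 5/3 (l(H) = (2 + 3)/3 = (1/3)*5 = 5/3)
l(6)*(-34 + 11) = 5*(-34 + 11)/3 = (5/3)*(-23) = -115/3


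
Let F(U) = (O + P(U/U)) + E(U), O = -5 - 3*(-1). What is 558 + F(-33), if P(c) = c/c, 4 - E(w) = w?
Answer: 594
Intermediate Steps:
E(w) = 4 - w
O = -2 (O = -5 + 3 = -2)
P(c) = 1
F(U) = 3 - U (F(U) = (-2 + 1) + (4 - U) = -1 + (4 - U) = 3 - U)
558 + F(-33) = 558 + (3 - 1*(-33)) = 558 + (3 + 33) = 558 + 36 = 594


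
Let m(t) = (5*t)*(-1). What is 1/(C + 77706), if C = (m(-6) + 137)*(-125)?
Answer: 1/56831 ≈ 1.7596e-5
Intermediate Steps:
m(t) = -5*t
C = -20875 (C = (-5*(-6) + 137)*(-125) = (30 + 137)*(-125) = 167*(-125) = -20875)
1/(C + 77706) = 1/(-20875 + 77706) = 1/56831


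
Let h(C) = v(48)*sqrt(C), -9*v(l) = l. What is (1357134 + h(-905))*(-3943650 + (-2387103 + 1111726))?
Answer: -7082918988618 + 83504432*I*sqrt(905)/3 ≈ -7.0829e+12 + 8.3736e+8*I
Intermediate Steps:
v(l) = -l/9
h(C) = -16*sqrt(C)/3 (h(C) = (-1/9*48)*sqrt(C) = -16*sqrt(C)/3)
(1357134 + h(-905))*(-3943650 + (-2387103 + 1111726)) = (1357134 - 16*I*sqrt(905)/3)*(-3943650 + (-2387103 + 1111726)) = (1357134 - 16*I*sqrt(905)/3)*(-3943650 - 1275377) = (1357134 - 16*I*sqrt(905)/3)*(-5219027) = -7082918988618 + 83504432*I*sqrt(905)/3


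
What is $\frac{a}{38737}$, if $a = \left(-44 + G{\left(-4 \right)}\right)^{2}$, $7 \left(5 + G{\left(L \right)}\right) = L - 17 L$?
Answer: $\frac{77841}{1898113} \approx 0.04101$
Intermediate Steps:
$G{\left(L \right)} = -5 - \frac{16 L}{7}$ ($G{\left(L \right)} = -5 + \frac{L - 17 L}{7} = -5 + \frac{\left(-16\right) L}{7} = -5 - \frac{16 L}{7}$)
$a = \frac{77841}{49}$ ($a = \left(-44 - - \frac{29}{7}\right)^{2} = \left(-44 + \left(-5 + \frac{64}{7}\right)\right)^{2} = \left(-44 + \frac{29}{7}\right)^{2} = \left(- \frac{279}{7}\right)^{2} = \frac{77841}{49} \approx 1588.6$)
$\frac{a}{38737} = \frac{77841}{49 \cdot 38737} = \frac{77841}{49} \cdot \frac{1}{38737} = \frac{77841}{1898113}$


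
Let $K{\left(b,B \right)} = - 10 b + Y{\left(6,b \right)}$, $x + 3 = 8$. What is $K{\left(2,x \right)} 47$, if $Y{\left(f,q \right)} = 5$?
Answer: $-705$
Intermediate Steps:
$x = 5$ ($x = -3 + 8 = 5$)
$K{\left(b,B \right)} = 5 - 10 b$ ($K{\left(b,B \right)} = - 10 b + 5 = 5 - 10 b$)
$K{\left(2,x \right)} 47 = \left(5 - 20\right) 47 = \left(-15\right) 47 = -705$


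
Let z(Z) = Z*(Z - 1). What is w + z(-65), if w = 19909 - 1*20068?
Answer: 4131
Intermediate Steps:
z(Z) = Z*(-1 + Z)
w = -159 (w = 19909 - 20068 = -159)
w + z(-65) = -159 - 65*(-1 - 65) = -159 - 65*(-66) = -159 + 4290 = 4131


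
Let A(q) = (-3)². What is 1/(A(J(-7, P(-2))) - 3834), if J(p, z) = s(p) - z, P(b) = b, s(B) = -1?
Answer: -1/3825 ≈ -0.00026144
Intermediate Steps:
J(p, z) = -1 - z
A(q) = 9
1/(A(J(-7, P(-2))) - 3834) = 1/(9 - 3834) = 1/(-3825) = -1/3825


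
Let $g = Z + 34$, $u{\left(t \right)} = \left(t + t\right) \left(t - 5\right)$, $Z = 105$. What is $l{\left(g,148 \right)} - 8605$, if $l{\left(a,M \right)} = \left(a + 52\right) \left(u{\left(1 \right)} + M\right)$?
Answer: $18135$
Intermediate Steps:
$u{\left(t \right)} = 2 t \left(-5 + t\right)$
$g = 139$ ($g = 105 + 34 = 139$)
$l{\left(a,M \right)} = \left(-8 + M\right) \left(52 + a\right)$ ($l{\left(a,M \right)} = \left(a + 52\right) \left(2 \cdot 1 \left(-5 + 1\right) + M\right) = \left(52 + a\right) \left(2 \cdot 1 \left(-4\right) + M\right) = \left(52 + a\right) \left(-8 + M\right) = \left(-8 + M\right) \left(52 + a\right)$)
$l{\left(g,148 \right)} - 8605 = \left(-416 - 1112 + 52 \cdot 148 + 148 \cdot 139\right) - 8605 = \left(-416 - 1112 + 7696 + 20572\right) - 8605 = 26740 - 8605 = 18135$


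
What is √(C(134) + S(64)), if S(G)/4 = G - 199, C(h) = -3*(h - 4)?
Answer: I*√930 ≈ 30.496*I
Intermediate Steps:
C(h) = 12 - 3*h (C(h) = -3*(-4 + h) = 12 - 3*h)
S(G) = -796 + 4*G (S(G) = 4*(G - 199) = 4*(-199 + G) = -796 + 4*G)
√(C(134) + S(64)) = √((12 - 3*134) + (-796 + 4*64)) = √((12 - 402) + (-796 + 256)) = √(-390 - 540) = √(-930) = I*√930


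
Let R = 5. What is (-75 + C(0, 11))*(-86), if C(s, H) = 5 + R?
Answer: 5590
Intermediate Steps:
C(s, H) = 10 (C(s, H) = 5 + 5 = 10)
(-75 + C(0, 11))*(-86) = (-75 + 10)*(-86) = -65*(-86) = 5590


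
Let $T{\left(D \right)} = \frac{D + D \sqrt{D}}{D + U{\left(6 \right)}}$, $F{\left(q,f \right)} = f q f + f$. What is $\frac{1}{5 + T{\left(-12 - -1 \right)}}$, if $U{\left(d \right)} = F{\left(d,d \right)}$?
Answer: $\frac{220284}{1091267} + \frac{2321 i \sqrt{11}}{1091267} \approx 0.20186 + 0.0070541 i$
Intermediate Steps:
$F{\left(q,f \right)} = f + q f^{2}$ ($F{\left(q,f \right)} = q f^{2} + f = f + q f^{2}$)
$U{\left(d \right)} = d \left(1 + d^{2}\right)$ ($U{\left(d \right)} = d \left(1 + d d\right) = d \left(1 + d^{2}\right)$)
$T{\left(D \right)} = \frac{D + D^{\frac{3}{2}}}{222 + D}$ ($T{\left(D \right)} = \frac{D + D \sqrt{D}}{D + \left(6 + 6^{3}\right)} = \frac{D + D^{\frac{3}{2}}}{D + \left(6 + 216\right)} = \frac{D + D^{\frac{3}{2}}}{D + 222} = \frac{D + D^{\frac{3}{2}}}{222 + D}$)
$\frac{1}{5 + T{\left(-12 - -1 \right)}} = \frac{1}{5 + \frac{\left(-12 - -1\right) + \left(-12 - -1\right)^{\frac{3}{2}}}{222 - 11}} = \frac{1}{5 + \frac{\left(-12 + 1\right) + \left(-12 + 1\right)^{\frac{3}{2}}}{222 + \left(-12 + 1\right)}} = \frac{1}{5 + \frac{-11 + \left(-11\right)^{\frac{3}{2}}}{222 - 11}} = \frac{1}{5 + \frac{-11 - 11 i \sqrt{11}}{211}} = \frac{1}{5 - \left(\frac{11}{211} + \frac{11 i \sqrt{11}}{211}\right)} = \frac{1}{\frac{1044}{211} - \frac{11 i \sqrt{11}}{211}}$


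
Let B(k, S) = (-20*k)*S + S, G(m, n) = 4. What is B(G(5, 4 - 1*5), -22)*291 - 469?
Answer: 505289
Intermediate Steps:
B(k, S) = S - 20*S*k (B(k, S) = -20*S*k + S = S - 20*S*k)
B(G(5, 4 - 1*5), -22)*291 - 469 = -22*(1 - 20*4)*291 - 469 = -22*(1 - 80)*291 - 469 = -22*(-79)*291 - 469 = 1738*291 - 469 = 505758 - 469 = 505289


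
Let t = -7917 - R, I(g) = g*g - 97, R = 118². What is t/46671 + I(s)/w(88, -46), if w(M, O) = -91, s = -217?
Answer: -2195151163/4247061 ≈ -516.86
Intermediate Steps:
R = 13924
I(g) = -97 + g² (I(g) = g² - 97 = -97 + g²)
t = -21841 (t = -7917 - 1*13924 = -7917 - 13924 = -21841)
t/46671 + I(s)/w(88, -46) = -21841/46671 + (-97 + (-217)²)/(-91) = -21841*1/46671 + (-97 + 47089)*(-1/91) = -21841/46671 + 46992*(-1/91) = -21841/46671 - 46992/91 = -2195151163/4247061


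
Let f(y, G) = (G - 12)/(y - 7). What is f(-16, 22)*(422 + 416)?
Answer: -8380/23 ≈ -364.35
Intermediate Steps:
f(y, G) = (-12 + G)/(-7 + y)
f(-16, 22)*(422 + 416) = ((-12 + 22)/(-7 - 16))*(422 + 416) = (10/(-23))*838 = -1/23*10*838 = -10/23*838 = -8380/23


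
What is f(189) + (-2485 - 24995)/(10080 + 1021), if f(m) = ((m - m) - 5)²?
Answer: 250045/11101 ≈ 22.525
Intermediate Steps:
f(m) = 25 (f(m) = (0 - 5)² = (-5)² = 25)
f(189) + (-2485 - 24995)/(10080 + 1021) = 25 + (-2485 - 24995)/(10080 + 1021) = 25 - 27480/11101 = 250045/11101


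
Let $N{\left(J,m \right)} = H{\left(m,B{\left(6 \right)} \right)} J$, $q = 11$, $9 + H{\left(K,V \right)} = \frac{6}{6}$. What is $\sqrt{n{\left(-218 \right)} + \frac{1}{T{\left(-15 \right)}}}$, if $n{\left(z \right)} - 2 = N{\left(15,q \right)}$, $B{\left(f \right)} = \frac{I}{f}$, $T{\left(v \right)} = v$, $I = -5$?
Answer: $\frac{i \sqrt{26565}}{15} \approx 10.866 i$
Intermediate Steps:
$B{\left(f \right)} = - \frac{5}{f}$
$H{\left(K,V \right)} = -8$ ($H{\left(K,V \right)} = -9 + \frac{6}{6} = -9 + 6 \cdot \frac{1}{6} = -9 + 1 = -8$)
$N{\left(J,m \right)} = - 8 J$
$n{\left(z \right)} = -118$ ($n{\left(z \right)} = 2 - 120 = -118$)
$\sqrt{n{\left(-218 \right)} + \frac{1}{T{\left(-15 \right)}}} = \sqrt{-118 + \frac{1}{-15}} = \sqrt{-118 - \frac{1}{15}} = \sqrt{- \frac{1771}{15}} = \frac{i \sqrt{26565}}{15}$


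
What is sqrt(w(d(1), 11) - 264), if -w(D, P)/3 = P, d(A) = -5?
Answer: 3*I*sqrt(33) ≈ 17.234*I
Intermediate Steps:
w(D, P) = -3*P
sqrt(w(d(1), 11) - 264) = sqrt(-3*11 - 264) = sqrt(-33 - 264) = sqrt(-297) = 3*I*sqrt(33)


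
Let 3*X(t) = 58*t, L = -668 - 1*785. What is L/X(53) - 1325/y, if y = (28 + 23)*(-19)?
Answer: -150821/2978706 ≈ -0.050633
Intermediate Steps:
L = -1453 (L = -668 - 785 = -1453)
X(t) = 58*t/3 (X(t) = (58*t)/3 = 58*t/3)
y = -969 (y = 51*(-19) = -969)
L/X(53) - 1325/y = -1453/((58/3)*53) - 1325/(-969) = -1453/3074/3 - 1325*(-1/969) = -1453*3/3074 + 1325/969 = -4359/3074 + 1325/969 = -150821/2978706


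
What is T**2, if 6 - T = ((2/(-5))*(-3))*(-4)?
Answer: 2916/25 ≈ 116.64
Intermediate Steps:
T = 54/5 (T = 6 - (2/(-5))*(-3)*(-4) = 6 - (2*(-1/5))*(-3)*(-4) = 6 - (-2/5*(-3))*(-4) = 6 - 6*(-4)/5 = 6 - 1*(-24/5) = 6 + 24/5 = 54/5 ≈ 10.800)
T**2 = (54/5)**2 = 2916/25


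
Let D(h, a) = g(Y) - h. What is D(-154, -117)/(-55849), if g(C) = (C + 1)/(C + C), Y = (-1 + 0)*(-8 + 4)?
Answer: -1237/446792 ≈ -0.0027686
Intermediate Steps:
Y = 4 (Y = -1*(-4) = 4)
g(C) = (1 + C)/(2*C) (g(C) = (1 + C)/((2*C)) = (1 + C)*(1/(2*C)) = (1 + C)/(2*C))
D(h, a) = 5/8 - h (D(h, a) = (½)*(1 + 4)/4 - h = (½)*(¼)*5 - h = 5/8 - h)
D(-154, -117)/(-55849) = (5/8 - 1*(-154))/(-55849) = (5/8 + 154)*(-1/55849) = (1237/8)*(-1/55849) = -1237/446792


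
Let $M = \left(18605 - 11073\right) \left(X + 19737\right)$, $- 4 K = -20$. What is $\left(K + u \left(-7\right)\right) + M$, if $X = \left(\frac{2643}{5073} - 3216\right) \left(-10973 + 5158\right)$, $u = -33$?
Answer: $\frac{238400686837620}{1691} \approx 1.4098 \cdot 10^{11}$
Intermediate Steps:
$K = 5$ ($K = \left(- \frac{1}{4}\right) \left(-20\right) = 5$)
$X = \frac{31618335625}{1691}$ ($X = \left(2643 \cdot \frac{1}{5073} - 3216\right) \left(-5815\right) = \left(\frac{881}{1691} - 3216\right) \left(-5815\right) = \left(- \frac{5437375}{1691}\right) \left(-5815\right) = \frac{31618335625}{1691} \approx 1.8698 \cdot 10^{7}$)
$M = \frac{238400686438544}{1691}$ ($M = \left(18605 - 11073\right) \left(\frac{31618335625}{1691} + 19737\right) = 7532 \cdot \frac{31651710892}{1691} = \frac{238400686438544}{1691} \approx 1.4098 \cdot 10^{11}$)
$\left(K + u \left(-7\right)\right) + M = \left(5 - -231\right) + \frac{238400686438544}{1691} = \left(5 + 231\right) + \frac{238400686438544}{1691} = 236 + \frac{238400686438544}{1691} = \frac{238400686837620}{1691}$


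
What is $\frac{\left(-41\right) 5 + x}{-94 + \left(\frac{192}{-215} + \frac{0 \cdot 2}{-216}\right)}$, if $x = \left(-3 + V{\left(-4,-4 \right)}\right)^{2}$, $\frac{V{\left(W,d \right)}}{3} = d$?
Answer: $- \frac{2150}{10201} \approx -0.21076$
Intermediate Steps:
$V{\left(W,d \right)} = 3 d$
$x = 225$ ($x = \left(-3 + 3 \left(-4\right)\right)^{2} = \left(-3 - 12\right)^{2} = \left(-15\right)^{2} = 225$)
$\frac{\left(-41\right) 5 + x}{-94 + \left(\frac{192}{-215} + \frac{0 \cdot 2}{-216}\right)} = \frac{\left(-41\right) 5 + 225}{-94 + \left(\frac{192}{-215} + \frac{0 \cdot 2}{-216}\right)} = \frac{-205 + 225}{-94 + \left(192 \left(- \frac{1}{215}\right) + 0 \left(- \frac{1}{216}\right)\right)} = \frac{20}{-94 + \left(- \frac{192}{215} + 0\right)} = \frac{20}{-94 - \frac{192}{215}} = \frac{20}{- \frac{20402}{215}} = 20 \left(- \frac{215}{20402}\right) = - \frac{2150}{10201}$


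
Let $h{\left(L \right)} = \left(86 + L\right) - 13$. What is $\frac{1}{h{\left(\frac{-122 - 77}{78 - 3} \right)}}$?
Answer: $\frac{75}{5276} \approx 0.014215$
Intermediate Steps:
$h{\left(L \right)} = 73 + L$
$\frac{1}{h{\left(\frac{-122 - 77}{78 - 3} \right)}} = \frac{1}{73 + \frac{-122 - 77}{78 - 3}} = \frac{1}{73 - \frac{199}{75}} = \frac{1}{\frac{5276}{75}} = \frac{75}{5276}$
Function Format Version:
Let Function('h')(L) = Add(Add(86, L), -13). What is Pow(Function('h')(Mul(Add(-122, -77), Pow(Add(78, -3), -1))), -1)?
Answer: Rational(75, 5276) ≈ 0.014215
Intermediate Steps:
Function('h')(L) = Add(73, L)
Pow(Function('h')(Mul(Add(-122, -77), Pow(Add(78, -3), -1))), -1) = Pow(Add(73, Mul(Add(-122, -77), Pow(Add(78, -3), -1))), -1) = Pow(Add(73, Mul(-199, Pow(75, -1))), -1) = Pow(Add(73, Mul(-199, Rational(1, 75))), -1) = Pow(Add(73, Rational(-199, 75)), -1) = Pow(Rational(5276, 75), -1) = Rational(75, 5276)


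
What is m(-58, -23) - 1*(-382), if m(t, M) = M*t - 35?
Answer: 1681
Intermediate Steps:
m(t, M) = -35 + M*t
m(-58, -23) - 1*(-382) = (-35 - 23*(-58)) - 1*(-382) = (-35 + 1334) + 382 = 1299 + 382 = 1681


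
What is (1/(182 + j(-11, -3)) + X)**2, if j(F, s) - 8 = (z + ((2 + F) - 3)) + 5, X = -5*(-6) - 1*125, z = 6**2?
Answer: 432806416/47961 ≈ 9024.1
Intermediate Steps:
z = 36
X = -95 (X = 30 - 125 = -95)
j(F, s) = 48 + F (j(F, s) = 8 + ((36 + ((2 + F) - 3)) + 5) = 8 + ((36 + (-1 + F)) + 5) = 8 + ((35 + F) + 5) = 8 + (40 + F) = 48 + F)
(1/(182 + j(-11, -3)) + X)**2 = (1/(182 + (48 - 11)) - 95)**2 = (1/(182 + 37) - 95)**2 = (1/219 - 95)**2 = (-20804/219)**2 = 432806416/47961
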